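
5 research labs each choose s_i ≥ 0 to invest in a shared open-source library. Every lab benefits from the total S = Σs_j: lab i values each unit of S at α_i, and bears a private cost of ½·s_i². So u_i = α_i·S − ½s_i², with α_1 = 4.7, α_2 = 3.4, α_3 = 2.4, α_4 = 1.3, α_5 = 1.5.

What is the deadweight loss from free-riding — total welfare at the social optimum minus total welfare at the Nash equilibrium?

Lab i's FOC: ∂u_i/∂s_i = α_i − s_i = 0, so s_i* = α_i.
NE contributions = (4.7, 3.4, 2.4, 1.3, 1.5); S = 13.3.
W^NE = (Σα)·S − ½Σα_i² = 13.3² − ½·43.35 = 155.215.
Planner sets s_i = Σα_j = 13.3 for every i, so S^SO = 5·13.3 = 66.5.
W^SO = (Σα)·S^SO − ½·5·(Σα)² = (5/2)·13.3² = 442.225.
Deadweight loss = W^SO − W^NE = 287.01.

287.01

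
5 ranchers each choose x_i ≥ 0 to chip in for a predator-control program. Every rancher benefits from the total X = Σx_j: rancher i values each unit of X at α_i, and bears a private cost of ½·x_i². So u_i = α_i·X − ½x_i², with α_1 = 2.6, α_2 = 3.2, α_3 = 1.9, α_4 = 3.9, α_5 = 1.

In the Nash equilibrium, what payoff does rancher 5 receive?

12.1

Rancher i's FOC: ∂u_i/∂x_i = α_i − x_i = 0, so x_i* = α_i.
NE contributions = (2.6, 3.2, 1.9, 3.9, 1); X = 12.6.
u_5 = α_5·X − ½·(x_5)² = 1·12.6 − ½·1² = 12.1.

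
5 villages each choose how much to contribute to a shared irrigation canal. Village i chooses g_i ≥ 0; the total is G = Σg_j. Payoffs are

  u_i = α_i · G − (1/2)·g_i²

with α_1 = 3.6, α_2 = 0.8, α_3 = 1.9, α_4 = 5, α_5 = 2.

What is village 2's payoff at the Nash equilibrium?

Village i's FOC: ∂u_i/∂g_i = α_i − g_i = 0, so g_i* = α_i.
NE contributions = (3.6, 0.8, 1.9, 5, 2); G = 13.3.
u_2 = α_2·G − ½·(g_2)² = 0.8·13.3 − ½·0.8² = 10.32.

10.32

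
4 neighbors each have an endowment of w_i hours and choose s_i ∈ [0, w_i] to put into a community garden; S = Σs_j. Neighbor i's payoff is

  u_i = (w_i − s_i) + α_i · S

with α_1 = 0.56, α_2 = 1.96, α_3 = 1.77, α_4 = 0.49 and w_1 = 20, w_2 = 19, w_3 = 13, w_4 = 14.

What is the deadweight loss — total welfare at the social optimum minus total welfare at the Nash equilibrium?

∂u_i/∂s_i = α_i − 1, so neighbor i contributes w_i if α_i > 1, else 0.
α_i > 1 for i ∈ {2, 3}; NE contributions (0, 19, 13, 0), S = 32.
W^NE = Σw_i − S^NE + (Σα_i)·S^NE = 66 + 3.78·32 = 186.96.
Planner: ∂(Σu_j)/∂s_i = Σα_j − 1 = 3.78 > 0, so everyone contributes w_i; S^SO = 66, W^SO = 66 + 3.78·66 = 315.48.
Deadweight loss = 128.52.

128.52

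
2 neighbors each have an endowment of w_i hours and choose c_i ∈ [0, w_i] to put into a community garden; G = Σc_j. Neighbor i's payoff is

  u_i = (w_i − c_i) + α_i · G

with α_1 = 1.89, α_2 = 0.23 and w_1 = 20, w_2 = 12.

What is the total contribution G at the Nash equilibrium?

∂u_i/∂c_i = α_i − 1, so neighbor i contributes w_i if α_i > 1, else 0.
α_i > 1 for i ∈ {1}; NE contributions (20, 0), G = 20.

20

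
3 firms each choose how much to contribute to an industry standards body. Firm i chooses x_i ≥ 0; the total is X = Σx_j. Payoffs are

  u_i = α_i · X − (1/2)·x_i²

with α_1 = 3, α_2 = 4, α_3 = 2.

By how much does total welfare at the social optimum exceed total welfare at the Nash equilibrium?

55

Firm i's FOC: ∂u_i/∂x_i = α_i − x_i = 0, so x_i* = α_i.
NE contributions = (3, 4, 2); X = 9.
W^NE = (Σα)·X − ½Σα_i² = 9² − ½·29 = 66.5.
Planner sets x_i = Σα_j = 9 for every i, so X^SO = 3·9 = 27.
W^SO = (Σα)·X^SO − ½·3·(Σα)² = (3/2)·9² = 121.5.
Deadweight loss = W^SO − W^NE = 55.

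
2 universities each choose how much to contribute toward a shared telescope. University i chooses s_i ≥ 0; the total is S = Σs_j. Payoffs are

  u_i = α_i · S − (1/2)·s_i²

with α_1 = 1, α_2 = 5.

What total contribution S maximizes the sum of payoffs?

Planner FOC: ∂(Σu_j)/∂s_i = (Σα_j) − s_i = 0, so s_i^SO = Σα_j = 6 for every i; S^SO = 12.

12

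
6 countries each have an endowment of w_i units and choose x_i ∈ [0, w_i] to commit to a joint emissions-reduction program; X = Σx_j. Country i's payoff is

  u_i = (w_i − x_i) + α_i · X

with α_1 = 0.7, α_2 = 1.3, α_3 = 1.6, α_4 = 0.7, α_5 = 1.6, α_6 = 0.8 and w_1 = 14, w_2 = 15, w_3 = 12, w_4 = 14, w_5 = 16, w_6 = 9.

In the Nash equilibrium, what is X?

∂u_i/∂x_i = α_i − 1, so country i contributes w_i if α_i > 1, else 0.
α_i > 1 for i ∈ {2, 3, 5}; NE contributions (0, 15, 12, 0, 16, 0), X = 43.

43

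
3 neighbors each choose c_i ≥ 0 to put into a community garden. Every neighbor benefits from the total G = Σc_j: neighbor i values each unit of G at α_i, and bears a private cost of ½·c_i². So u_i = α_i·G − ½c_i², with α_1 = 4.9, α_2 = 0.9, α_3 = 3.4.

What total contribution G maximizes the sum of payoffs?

27.6

Planner FOC: ∂(Σu_j)/∂c_i = (Σα_j) − c_i = 0, so c_i^SO = Σα_j = 9.2 for every i; G^SO = 27.6.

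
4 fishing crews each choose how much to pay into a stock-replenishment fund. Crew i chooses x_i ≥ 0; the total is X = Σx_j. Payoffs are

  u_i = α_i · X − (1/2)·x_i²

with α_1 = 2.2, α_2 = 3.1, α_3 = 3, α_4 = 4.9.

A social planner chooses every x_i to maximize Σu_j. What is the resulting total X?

52.8

Planner FOC: ∂(Σu_j)/∂x_i = (Σα_j) − x_i = 0, so x_i^SO = Σα_j = 13.2 for every i; X^SO = 52.8.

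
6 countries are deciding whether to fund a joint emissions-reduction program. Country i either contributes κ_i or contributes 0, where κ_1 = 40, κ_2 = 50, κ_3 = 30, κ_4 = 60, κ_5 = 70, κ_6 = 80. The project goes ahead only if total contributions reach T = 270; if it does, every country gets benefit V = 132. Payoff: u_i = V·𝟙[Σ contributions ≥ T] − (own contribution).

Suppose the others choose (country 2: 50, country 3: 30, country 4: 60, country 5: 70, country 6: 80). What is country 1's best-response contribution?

Others' total = 290 ≥ 270; contributing adds cost 40 for no extra benefit.
Best response: 0.

0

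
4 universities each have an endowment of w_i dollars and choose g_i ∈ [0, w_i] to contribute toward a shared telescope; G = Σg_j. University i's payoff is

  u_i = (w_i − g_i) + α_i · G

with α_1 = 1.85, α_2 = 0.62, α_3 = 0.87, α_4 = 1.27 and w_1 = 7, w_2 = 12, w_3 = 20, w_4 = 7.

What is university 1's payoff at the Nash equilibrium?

25.9

∂u_i/∂g_i = α_i − 1, so university i contributes w_i if α_i > 1, else 0.
α_i > 1 for i ∈ {1, 4}; NE contributions (7, 0, 0, 7), G = 14.
u_1 = (7 − 7) + 1.85·14 = 25.9.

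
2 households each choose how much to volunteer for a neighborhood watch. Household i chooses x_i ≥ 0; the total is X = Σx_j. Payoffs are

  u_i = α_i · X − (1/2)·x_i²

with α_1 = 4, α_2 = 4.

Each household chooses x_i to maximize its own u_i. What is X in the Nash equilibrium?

Household i's FOC: ∂u_i/∂x_i = α_i − x_i = 0, so x_i* = α_i.
NE contributions = (4, 4); X = 8.

8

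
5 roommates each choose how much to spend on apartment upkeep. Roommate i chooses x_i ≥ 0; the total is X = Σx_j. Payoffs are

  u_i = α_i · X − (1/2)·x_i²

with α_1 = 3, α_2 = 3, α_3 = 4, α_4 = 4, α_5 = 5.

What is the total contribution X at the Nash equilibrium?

19

Roommate i's FOC: ∂u_i/∂x_i = α_i − x_i = 0, so x_i* = α_i.
NE contributions = (3, 3, 4, 4, 5); X = 19.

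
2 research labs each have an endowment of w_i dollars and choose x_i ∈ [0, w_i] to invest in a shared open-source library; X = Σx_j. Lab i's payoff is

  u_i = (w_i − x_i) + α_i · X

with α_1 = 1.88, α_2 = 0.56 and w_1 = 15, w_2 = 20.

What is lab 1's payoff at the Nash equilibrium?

28.2

∂u_i/∂x_i = α_i − 1, so lab i contributes w_i if α_i > 1, else 0.
α_i > 1 for i ∈ {1}; NE contributions (15, 0), X = 15.
u_1 = (15 − 15) + 1.88·15 = 28.2.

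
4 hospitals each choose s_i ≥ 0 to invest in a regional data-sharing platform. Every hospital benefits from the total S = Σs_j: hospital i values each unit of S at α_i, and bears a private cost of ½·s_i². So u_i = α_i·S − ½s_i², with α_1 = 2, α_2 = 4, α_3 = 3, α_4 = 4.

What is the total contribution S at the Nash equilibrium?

13

Hospital i's FOC: ∂u_i/∂s_i = α_i − s_i = 0, so s_i* = α_i.
NE contributions = (2, 4, 3, 4); S = 13.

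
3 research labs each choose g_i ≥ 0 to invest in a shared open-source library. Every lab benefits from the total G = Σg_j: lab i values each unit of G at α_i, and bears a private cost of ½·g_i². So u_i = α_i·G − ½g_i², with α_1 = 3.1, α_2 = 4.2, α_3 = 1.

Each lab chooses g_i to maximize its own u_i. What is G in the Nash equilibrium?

Lab i's FOC: ∂u_i/∂g_i = α_i − g_i = 0, so g_i* = α_i.
NE contributions = (3.1, 4.2, 1); G = 8.3.

8.3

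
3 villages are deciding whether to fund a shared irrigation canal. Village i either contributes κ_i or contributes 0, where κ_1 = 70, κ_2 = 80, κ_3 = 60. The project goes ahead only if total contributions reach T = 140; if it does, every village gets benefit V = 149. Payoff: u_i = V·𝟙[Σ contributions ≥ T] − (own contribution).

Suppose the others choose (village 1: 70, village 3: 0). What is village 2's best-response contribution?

80

Others' total = 70. Contributing 80 brings total to 150 ≥ 140: gain V − κ_2 = 69.
Best response: 80.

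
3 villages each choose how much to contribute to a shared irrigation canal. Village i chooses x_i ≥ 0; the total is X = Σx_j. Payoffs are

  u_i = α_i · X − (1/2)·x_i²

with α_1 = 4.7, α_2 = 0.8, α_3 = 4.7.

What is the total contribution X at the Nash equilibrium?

Village i's FOC: ∂u_i/∂x_i = α_i − x_i = 0, so x_i* = α_i.
NE contributions = (4.7, 0.8, 4.7); X = 10.2.

10.2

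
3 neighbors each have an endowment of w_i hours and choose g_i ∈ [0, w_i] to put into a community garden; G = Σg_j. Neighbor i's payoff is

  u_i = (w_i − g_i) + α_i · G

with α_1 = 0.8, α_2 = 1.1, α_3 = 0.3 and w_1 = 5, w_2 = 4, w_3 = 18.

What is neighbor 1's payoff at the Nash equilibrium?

∂u_i/∂g_i = α_i − 1, so neighbor i contributes w_i if α_i > 1, else 0.
α_i > 1 for i ∈ {2}; NE contributions (0, 4, 0), G = 4.
u_1 = (5 − 0) + 0.8·4 = 8.2.

8.2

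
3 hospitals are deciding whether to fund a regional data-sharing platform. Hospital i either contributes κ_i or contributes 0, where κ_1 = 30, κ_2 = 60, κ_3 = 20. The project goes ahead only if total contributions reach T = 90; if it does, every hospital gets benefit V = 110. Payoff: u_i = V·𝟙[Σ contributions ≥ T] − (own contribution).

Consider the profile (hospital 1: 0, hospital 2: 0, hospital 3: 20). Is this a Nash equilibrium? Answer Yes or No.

No

Total = 20 < 90: not provided.
Hospital 1 (pledges 0, payoff 0): pledging 30 → total 50, payoff -30. No gain.
Hospital 2 (pledges 0, payoff 0): pledging 60 → total 80, payoff -60. No gain.
Hospital 3 (pledges 20, payoff -20): dropping to 0 → total 0, payoff 0. Profitable deviation.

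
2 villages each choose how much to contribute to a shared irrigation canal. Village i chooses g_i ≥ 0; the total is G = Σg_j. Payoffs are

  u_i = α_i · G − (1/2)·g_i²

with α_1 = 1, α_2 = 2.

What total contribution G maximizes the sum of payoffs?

6

Planner FOC: ∂(Σu_j)/∂g_i = (Σα_j) − g_i = 0, so g_i^SO = Σα_j = 3 for every i; G^SO = 6.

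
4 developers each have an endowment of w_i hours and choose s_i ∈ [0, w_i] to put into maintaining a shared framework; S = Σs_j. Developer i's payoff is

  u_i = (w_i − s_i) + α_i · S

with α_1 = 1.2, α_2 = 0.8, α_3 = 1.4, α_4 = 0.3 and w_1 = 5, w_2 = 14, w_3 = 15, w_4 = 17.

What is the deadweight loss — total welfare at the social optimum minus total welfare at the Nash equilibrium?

∂u_i/∂s_i = α_i − 1, so developer i contributes w_i if α_i > 1, else 0.
α_i > 1 for i ∈ {1, 3}; NE contributions (5, 0, 15, 0), S = 20.
W^NE = Σw_i − S^NE + (Σα_i)·S^NE = 51 + 2.7·20 = 105.
Planner: ∂(Σu_j)/∂s_i = Σα_j − 1 = 2.7 > 0, so everyone contributes w_i; S^SO = 51, W^SO = 51 + 2.7·51 = 188.7.
Deadweight loss = 83.7.

83.7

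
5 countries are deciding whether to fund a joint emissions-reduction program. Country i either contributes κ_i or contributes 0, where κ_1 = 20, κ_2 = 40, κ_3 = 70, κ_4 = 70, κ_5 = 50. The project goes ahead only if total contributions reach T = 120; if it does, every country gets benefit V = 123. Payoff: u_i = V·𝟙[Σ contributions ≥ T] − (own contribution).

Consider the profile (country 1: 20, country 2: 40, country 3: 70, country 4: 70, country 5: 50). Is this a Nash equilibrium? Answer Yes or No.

No

Total = 250 ≥ 120: provided.
Country 1 (pledges 20, payoff 103): dropping to 0 → total 230, payoff 123. Profitable deviation.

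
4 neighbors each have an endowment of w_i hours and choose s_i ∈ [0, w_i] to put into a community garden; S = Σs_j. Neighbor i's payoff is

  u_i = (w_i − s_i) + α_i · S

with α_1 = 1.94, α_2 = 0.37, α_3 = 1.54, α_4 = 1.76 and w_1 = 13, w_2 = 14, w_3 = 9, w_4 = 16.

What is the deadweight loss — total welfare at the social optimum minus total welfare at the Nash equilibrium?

∂u_i/∂s_i = α_i − 1, so neighbor i contributes w_i if α_i > 1, else 0.
α_i > 1 for i ∈ {1, 3, 4}; NE contributions (13, 0, 9, 16), S = 38.
W^NE = Σw_i − S^NE + (Σα_i)·S^NE = 52 + 4.61·38 = 227.18.
Planner: ∂(Σu_j)/∂s_i = Σα_j − 1 = 4.61 > 0, so everyone contributes w_i; S^SO = 52, W^SO = 52 + 4.61·52 = 291.72.
Deadweight loss = 64.54.

64.54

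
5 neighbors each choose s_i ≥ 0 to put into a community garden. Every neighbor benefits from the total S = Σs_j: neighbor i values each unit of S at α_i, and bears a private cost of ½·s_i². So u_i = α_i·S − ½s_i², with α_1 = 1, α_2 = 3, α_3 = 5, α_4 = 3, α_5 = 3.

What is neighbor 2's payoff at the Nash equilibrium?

40.5

Neighbor i's FOC: ∂u_i/∂s_i = α_i − s_i = 0, so s_i* = α_i.
NE contributions = (1, 3, 5, 3, 3); S = 15.
u_2 = α_2·S − ½·(s_2)² = 3·15 − ½·3² = 40.5.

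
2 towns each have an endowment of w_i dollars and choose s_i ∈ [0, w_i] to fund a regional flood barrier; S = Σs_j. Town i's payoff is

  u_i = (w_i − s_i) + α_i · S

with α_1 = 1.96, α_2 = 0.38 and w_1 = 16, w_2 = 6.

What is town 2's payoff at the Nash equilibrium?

12.08

∂u_i/∂s_i = α_i − 1, so town i contributes w_i if α_i > 1, else 0.
α_i > 1 for i ∈ {1}; NE contributions (16, 0), S = 16.
u_2 = (6 − 0) + 0.38·16 = 12.08.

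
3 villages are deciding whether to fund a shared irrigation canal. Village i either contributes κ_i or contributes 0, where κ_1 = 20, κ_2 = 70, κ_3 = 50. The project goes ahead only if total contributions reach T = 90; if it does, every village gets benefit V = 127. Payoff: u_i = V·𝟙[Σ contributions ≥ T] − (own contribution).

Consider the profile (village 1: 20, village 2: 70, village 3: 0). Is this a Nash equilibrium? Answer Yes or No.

Total = 90 ≥ 90: provided.
Village 1 (pledges 20, payoff 107): dropping to 0 → total 70, payoff 0. No gain.
Village 2 (pledges 70, payoff 57): dropping to 0 → total 20, payoff 0. No gain.
Village 3 (pledges 0, payoff 127): pledging 50 → total 140, payoff 77. No gain.

Yes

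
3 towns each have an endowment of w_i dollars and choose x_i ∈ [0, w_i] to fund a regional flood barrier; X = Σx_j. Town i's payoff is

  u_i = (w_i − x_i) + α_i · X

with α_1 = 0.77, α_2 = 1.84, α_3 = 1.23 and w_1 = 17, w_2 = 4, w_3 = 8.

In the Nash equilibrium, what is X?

∂u_i/∂x_i = α_i − 1, so town i contributes w_i if α_i > 1, else 0.
α_i > 1 for i ∈ {2, 3}; NE contributions (0, 4, 8), X = 12.

12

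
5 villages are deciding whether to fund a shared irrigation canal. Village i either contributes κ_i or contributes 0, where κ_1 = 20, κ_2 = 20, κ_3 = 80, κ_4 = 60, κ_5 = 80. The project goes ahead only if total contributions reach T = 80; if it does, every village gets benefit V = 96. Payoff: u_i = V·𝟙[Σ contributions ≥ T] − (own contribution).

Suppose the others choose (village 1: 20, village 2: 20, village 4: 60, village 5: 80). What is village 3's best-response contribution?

Others' total = 180 ≥ 80; contributing adds cost 80 for no extra benefit.
Best response: 0.

0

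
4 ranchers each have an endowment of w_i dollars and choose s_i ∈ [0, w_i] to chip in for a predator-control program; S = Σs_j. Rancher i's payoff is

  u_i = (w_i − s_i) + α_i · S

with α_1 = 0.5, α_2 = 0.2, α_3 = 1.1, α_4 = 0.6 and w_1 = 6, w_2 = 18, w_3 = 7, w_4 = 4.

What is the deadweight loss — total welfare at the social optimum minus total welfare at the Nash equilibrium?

∂u_i/∂s_i = α_i − 1, so rancher i contributes w_i if α_i > 1, else 0.
α_i > 1 for i ∈ {3}; NE contributions (0, 0, 7, 0), S = 7.
W^NE = Σw_i − S^NE + (Σα_i)·S^NE = 35 + 1.4·7 = 44.8.
Planner: ∂(Σu_j)/∂s_i = Σα_j − 1 = 1.4 > 0, so everyone contributes w_i; S^SO = 35, W^SO = 35 + 1.4·35 = 84.
Deadweight loss = 39.2.

39.2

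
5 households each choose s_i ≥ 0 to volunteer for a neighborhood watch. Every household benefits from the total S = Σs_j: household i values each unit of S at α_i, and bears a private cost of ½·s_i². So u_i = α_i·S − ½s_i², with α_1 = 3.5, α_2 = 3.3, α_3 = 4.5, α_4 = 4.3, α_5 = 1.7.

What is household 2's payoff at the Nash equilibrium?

51.645

Household i's FOC: ∂u_i/∂s_i = α_i − s_i = 0, so s_i* = α_i.
NE contributions = (3.5, 3.3, 4.5, 4.3, 1.7); S = 17.3.
u_2 = α_2·S − ½·(s_2)² = 3.3·17.3 − ½·3.3² = 51.645.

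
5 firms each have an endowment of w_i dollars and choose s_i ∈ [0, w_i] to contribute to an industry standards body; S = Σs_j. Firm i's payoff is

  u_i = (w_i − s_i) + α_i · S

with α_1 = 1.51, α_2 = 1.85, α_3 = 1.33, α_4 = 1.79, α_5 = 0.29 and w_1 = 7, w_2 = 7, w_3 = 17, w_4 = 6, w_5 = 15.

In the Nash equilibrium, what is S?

37

∂u_i/∂s_i = α_i − 1, so firm i contributes w_i if α_i > 1, else 0.
α_i > 1 for i ∈ {1, 2, 3, 4}; NE contributions (7, 7, 17, 6, 0), S = 37.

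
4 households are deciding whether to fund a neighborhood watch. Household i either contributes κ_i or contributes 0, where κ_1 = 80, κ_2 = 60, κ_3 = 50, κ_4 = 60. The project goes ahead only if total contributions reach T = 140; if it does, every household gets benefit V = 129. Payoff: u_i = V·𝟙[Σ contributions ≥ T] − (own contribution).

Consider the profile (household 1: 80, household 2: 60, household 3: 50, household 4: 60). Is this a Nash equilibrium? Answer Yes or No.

No

Total = 250 ≥ 140: provided.
Household 1 (pledges 80, payoff 49): dropping to 0 → total 170, payoff 129. Profitable deviation.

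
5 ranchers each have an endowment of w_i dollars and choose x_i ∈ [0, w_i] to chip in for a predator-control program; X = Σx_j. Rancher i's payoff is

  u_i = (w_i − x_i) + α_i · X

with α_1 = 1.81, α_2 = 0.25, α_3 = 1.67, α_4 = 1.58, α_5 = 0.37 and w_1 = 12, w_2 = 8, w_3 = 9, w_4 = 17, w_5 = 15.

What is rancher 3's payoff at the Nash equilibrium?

63.46

∂u_i/∂x_i = α_i − 1, so rancher i contributes w_i if α_i > 1, else 0.
α_i > 1 for i ∈ {1, 3, 4}; NE contributions (12, 0, 9, 17, 0), X = 38.
u_3 = (9 − 9) + 1.67·38 = 63.46.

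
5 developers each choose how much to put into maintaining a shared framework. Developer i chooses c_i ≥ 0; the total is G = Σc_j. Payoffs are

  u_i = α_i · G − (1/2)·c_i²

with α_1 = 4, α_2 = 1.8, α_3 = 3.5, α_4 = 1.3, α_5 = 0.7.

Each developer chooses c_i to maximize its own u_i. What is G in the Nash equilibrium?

11.3

Developer i's FOC: ∂u_i/∂c_i = α_i − c_i = 0, so c_i* = α_i.
NE contributions = (4, 1.8, 3.5, 1.3, 0.7); G = 11.3.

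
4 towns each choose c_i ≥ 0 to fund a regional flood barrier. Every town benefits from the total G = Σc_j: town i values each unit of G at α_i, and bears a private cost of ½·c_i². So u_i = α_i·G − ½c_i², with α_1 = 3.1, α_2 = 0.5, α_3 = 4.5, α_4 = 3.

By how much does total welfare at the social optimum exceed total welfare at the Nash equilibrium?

Town i's FOC: ∂u_i/∂c_i = α_i − c_i = 0, so c_i* = α_i.
NE contributions = (3.1, 0.5, 4.5, 3); G = 11.1.
W^NE = (Σα)·G − ½Σα_i² = 11.1² − ½·39.11 = 103.655.
Planner sets c_i = Σα_j = 11.1 for every i, so G^SO = 4·11.1 = 44.4.
W^SO = (Σα)·G^SO − ½·4·(Σα)² = (4/2)·11.1² = 246.42.
Deadweight loss = W^SO − W^NE = 142.765.

142.765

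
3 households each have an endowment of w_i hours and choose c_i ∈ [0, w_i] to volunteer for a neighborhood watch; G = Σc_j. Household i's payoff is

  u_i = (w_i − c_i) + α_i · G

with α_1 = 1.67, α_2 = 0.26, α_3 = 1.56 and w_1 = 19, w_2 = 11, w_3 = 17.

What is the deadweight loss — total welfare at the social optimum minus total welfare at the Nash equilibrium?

27.39

∂u_i/∂c_i = α_i − 1, so household i contributes w_i if α_i > 1, else 0.
α_i > 1 for i ∈ {1, 3}; NE contributions (19, 0, 17), G = 36.
W^NE = Σw_i − G^NE + (Σα_i)·G^NE = 47 + 2.49·36 = 136.64.
Planner: ∂(Σu_j)/∂c_i = Σα_j − 1 = 2.49 > 0, so everyone contributes w_i; G^SO = 47, W^SO = 47 + 2.49·47 = 164.03.
Deadweight loss = 27.39.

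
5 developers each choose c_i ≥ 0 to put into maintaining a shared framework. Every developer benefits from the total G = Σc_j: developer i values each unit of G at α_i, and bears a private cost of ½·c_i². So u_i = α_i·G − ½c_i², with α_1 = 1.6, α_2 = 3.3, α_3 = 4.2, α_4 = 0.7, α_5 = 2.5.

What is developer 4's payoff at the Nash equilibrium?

8.365

Developer i's FOC: ∂u_i/∂c_i = α_i − c_i = 0, so c_i* = α_i.
NE contributions = (1.6, 3.3, 4.2, 0.7, 2.5); G = 12.3.
u_4 = α_4·G − ½·(c_4)² = 0.7·12.3 − ½·0.7² = 8.365.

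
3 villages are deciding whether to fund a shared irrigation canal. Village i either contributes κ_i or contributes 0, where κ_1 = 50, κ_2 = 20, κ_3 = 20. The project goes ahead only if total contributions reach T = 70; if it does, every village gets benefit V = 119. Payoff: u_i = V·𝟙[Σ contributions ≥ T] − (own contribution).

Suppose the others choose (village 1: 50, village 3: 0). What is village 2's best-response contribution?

Others' total = 50. Contributing 20 brings total to 70 ≥ 70: gain V − κ_2 = 99.
Best response: 20.

20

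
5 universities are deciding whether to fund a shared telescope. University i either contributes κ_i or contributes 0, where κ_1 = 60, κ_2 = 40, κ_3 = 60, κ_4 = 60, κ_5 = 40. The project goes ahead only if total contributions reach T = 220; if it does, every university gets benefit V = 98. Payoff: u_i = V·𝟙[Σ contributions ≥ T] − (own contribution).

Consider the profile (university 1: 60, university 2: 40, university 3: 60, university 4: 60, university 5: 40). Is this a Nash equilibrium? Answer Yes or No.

No

Total = 260 ≥ 220: provided.
University 1 (pledges 60, payoff 38): dropping to 0 → total 200, payoff 0. No gain.
University 2 (pledges 40, payoff 58): dropping to 0 → total 220, payoff 98. Profitable deviation.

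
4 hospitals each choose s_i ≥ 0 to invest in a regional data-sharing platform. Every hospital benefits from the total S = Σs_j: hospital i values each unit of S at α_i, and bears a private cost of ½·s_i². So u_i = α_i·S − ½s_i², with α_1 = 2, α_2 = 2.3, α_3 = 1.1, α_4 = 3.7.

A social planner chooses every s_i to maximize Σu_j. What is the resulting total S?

Planner FOC: ∂(Σu_j)/∂s_i = (Σα_j) − s_i = 0, so s_i^SO = Σα_j = 9.1 for every i; S^SO = 36.4.

36.4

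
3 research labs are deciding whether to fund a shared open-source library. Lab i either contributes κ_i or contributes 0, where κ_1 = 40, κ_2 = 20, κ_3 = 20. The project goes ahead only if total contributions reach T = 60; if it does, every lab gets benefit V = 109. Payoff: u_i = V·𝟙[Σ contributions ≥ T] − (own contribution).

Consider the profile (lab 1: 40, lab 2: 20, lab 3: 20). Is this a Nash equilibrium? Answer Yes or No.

No

Total = 80 ≥ 60: provided.
Lab 1 (pledges 40, payoff 69): dropping to 0 → total 40, payoff 0. No gain.
Lab 2 (pledges 20, payoff 89): dropping to 0 → total 60, payoff 109. Profitable deviation.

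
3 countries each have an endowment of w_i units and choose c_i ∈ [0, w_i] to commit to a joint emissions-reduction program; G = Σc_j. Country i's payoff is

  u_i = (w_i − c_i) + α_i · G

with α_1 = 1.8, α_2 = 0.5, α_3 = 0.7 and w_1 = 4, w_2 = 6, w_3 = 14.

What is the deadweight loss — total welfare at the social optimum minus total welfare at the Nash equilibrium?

∂u_i/∂c_i = α_i − 1, so country i contributes w_i if α_i > 1, else 0.
α_i > 1 for i ∈ {1}; NE contributions (4, 0, 0), G = 4.
W^NE = Σw_i − G^NE + (Σα_i)·G^NE = 24 + 2·4 = 32.
Planner: ∂(Σu_j)/∂c_i = Σα_j − 1 = 2 > 0, so everyone contributes w_i; G^SO = 24, W^SO = 24 + 2·24 = 72.
Deadweight loss = 40.

40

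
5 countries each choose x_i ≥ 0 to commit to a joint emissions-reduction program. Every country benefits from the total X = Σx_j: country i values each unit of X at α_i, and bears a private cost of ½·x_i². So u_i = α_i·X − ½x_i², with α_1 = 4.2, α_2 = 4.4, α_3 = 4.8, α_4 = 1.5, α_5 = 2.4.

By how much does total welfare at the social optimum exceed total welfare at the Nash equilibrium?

482.96

Country i's FOC: ∂u_i/∂x_i = α_i − x_i = 0, so x_i* = α_i.
NE contributions = (4.2, 4.4, 4.8, 1.5, 2.4); X = 17.3.
W^NE = (Σα)·X − ½Σα_i² = 17.3² − ½·68.05 = 265.265.
Planner sets x_i = Σα_j = 17.3 for every i, so X^SO = 5·17.3 = 86.5.
W^SO = (Σα)·X^SO − ½·5·(Σα)² = (5/2)·17.3² = 748.225.
Deadweight loss = W^SO − W^NE = 482.96.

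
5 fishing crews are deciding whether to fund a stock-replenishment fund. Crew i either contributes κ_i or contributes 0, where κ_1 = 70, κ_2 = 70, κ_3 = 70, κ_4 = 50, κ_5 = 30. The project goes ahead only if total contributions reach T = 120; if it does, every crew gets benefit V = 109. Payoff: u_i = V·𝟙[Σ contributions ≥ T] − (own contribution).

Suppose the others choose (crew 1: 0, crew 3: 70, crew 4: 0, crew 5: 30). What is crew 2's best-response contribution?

Others' total = 100. Contributing 70 brings total to 170 ≥ 120: gain V − κ_2 = 39.
Best response: 70.

70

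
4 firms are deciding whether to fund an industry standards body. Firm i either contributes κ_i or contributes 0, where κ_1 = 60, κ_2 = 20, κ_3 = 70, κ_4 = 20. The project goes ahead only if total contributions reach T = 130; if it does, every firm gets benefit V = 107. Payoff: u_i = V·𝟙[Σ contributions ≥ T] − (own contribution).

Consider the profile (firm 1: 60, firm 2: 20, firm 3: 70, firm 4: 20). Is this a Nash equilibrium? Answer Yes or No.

Total = 170 ≥ 130: provided.
Firm 1 (pledges 60, payoff 47): dropping to 0 → total 110, payoff 0. No gain.
Firm 2 (pledges 20, payoff 87): dropping to 0 → total 150, payoff 107. Profitable deviation.

No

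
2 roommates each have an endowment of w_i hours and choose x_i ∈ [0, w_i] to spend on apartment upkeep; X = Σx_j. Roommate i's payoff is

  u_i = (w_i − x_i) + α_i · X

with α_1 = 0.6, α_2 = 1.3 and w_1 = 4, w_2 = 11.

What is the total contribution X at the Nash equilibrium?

∂u_i/∂x_i = α_i − 1, so roommate i contributes w_i if α_i > 1, else 0.
α_i > 1 for i ∈ {2}; NE contributions (0, 11), X = 11.

11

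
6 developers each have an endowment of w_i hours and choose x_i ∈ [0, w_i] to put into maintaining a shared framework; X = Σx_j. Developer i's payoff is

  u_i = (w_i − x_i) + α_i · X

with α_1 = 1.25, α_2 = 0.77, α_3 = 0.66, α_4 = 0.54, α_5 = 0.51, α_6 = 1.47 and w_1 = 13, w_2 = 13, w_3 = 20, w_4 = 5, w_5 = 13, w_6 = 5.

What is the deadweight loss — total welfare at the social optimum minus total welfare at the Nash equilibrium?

∂u_i/∂x_i = α_i − 1, so developer i contributes w_i if α_i > 1, else 0.
α_i > 1 for i ∈ {1, 6}; NE contributions (13, 0, 0, 0, 0, 5), X = 18.
W^NE = Σw_i − X^NE + (Σα_i)·X^NE = 69 + 4.2·18 = 144.6.
Planner: ∂(Σu_j)/∂x_i = Σα_j − 1 = 4.2 > 0, so everyone contributes w_i; X^SO = 69, W^SO = 69 + 4.2·69 = 358.8.
Deadweight loss = 214.2.

214.2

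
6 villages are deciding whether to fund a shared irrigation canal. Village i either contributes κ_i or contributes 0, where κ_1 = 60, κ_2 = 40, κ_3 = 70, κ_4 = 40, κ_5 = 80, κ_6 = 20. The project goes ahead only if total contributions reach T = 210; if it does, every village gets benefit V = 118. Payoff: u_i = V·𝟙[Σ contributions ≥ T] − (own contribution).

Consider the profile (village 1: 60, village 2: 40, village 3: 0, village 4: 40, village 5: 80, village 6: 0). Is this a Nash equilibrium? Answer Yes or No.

Total = 220 ≥ 210: provided.
Village 1 (pledges 60, payoff 58): dropping to 0 → total 160, payoff 0. No gain.
Village 2 (pledges 40, payoff 78): dropping to 0 → total 180, payoff 0. No gain.
Village 3 (pledges 0, payoff 118): pledging 70 → total 290, payoff 48. No gain.
Village 4 (pledges 40, payoff 78): dropping to 0 → total 180, payoff 0. No gain.
Village 5 (pledges 80, payoff 38): dropping to 0 → total 140, payoff 0. No gain.
Village 6 (pledges 0, payoff 118): pledging 20 → total 240, payoff 98. No gain.

Yes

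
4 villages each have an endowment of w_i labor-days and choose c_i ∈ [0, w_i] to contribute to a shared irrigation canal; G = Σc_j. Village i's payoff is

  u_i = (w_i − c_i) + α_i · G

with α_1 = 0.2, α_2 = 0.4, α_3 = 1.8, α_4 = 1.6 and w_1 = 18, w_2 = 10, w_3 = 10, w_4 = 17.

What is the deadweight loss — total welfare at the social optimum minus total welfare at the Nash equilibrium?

84

∂u_i/∂c_i = α_i − 1, so village i contributes w_i if α_i > 1, else 0.
α_i > 1 for i ∈ {3, 4}; NE contributions (0, 0, 10, 17), G = 27.
W^NE = Σw_i − G^NE + (Σα_i)·G^NE = 55 + 3·27 = 136.
Planner: ∂(Σu_j)/∂c_i = Σα_j − 1 = 3 > 0, so everyone contributes w_i; G^SO = 55, W^SO = 55 + 3·55 = 220.
Deadweight loss = 84.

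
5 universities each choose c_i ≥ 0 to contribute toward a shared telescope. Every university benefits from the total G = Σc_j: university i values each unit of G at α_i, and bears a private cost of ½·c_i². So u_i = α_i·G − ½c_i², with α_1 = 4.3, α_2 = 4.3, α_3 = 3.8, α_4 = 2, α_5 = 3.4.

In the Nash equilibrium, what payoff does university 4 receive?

33.6

University i's FOC: ∂u_i/∂c_i = α_i − c_i = 0, so c_i* = α_i.
NE contributions = (4.3, 4.3, 3.8, 2, 3.4); G = 17.8.
u_4 = α_4·G − ½·(c_4)² = 2·17.8 − ½·2² = 33.6.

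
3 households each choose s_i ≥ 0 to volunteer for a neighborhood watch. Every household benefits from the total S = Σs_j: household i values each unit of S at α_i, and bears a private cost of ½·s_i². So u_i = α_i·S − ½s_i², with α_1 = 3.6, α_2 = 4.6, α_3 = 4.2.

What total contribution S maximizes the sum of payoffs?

Planner FOC: ∂(Σu_j)/∂s_i = (Σα_j) − s_i = 0, so s_i^SO = Σα_j = 12.4 for every i; S^SO = 37.2.

37.2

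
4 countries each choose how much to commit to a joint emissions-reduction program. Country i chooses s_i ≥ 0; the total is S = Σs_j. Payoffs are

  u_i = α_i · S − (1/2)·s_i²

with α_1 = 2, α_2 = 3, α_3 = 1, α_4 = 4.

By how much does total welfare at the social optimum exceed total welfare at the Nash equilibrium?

Country i's FOC: ∂u_i/∂s_i = α_i − s_i = 0, so s_i* = α_i.
NE contributions = (2, 3, 1, 4); S = 10.
W^NE = (Σα)·S − ½Σα_i² = 10² − ½·30 = 85.
Planner sets s_i = Σα_j = 10 for every i, so S^SO = 4·10 = 40.
W^SO = (Σα)·S^SO − ½·4·(Σα)² = (4/2)·10² = 200.
Deadweight loss = W^SO − W^NE = 115.

115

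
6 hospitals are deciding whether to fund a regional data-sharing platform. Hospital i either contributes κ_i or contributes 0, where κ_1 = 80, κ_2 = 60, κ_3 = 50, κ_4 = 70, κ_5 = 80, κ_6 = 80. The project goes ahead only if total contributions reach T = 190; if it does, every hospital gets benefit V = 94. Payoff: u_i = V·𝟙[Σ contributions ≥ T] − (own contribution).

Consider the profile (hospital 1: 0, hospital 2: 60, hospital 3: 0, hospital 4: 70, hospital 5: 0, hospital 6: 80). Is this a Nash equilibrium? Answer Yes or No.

Yes

Total = 210 ≥ 190: provided.
Hospital 1 (pledges 0, payoff 94): pledging 80 → total 290, payoff 14. No gain.
Hospital 2 (pledges 60, payoff 34): dropping to 0 → total 150, payoff 0. No gain.
Hospital 3 (pledges 0, payoff 94): pledging 50 → total 260, payoff 44. No gain.
Hospital 4 (pledges 70, payoff 24): dropping to 0 → total 140, payoff 0. No gain.
Hospital 5 (pledges 0, payoff 94): pledging 80 → total 290, payoff 14. No gain.
Hospital 6 (pledges 80, payoff 14): dropping to 0 → total 130, payoff 0. No gain.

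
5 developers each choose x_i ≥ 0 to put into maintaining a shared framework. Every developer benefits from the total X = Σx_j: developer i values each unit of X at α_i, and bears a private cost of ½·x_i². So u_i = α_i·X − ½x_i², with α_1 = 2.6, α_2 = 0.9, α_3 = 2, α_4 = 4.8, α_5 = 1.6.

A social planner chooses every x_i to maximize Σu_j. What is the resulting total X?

Planner FOC: ∂(Σu_j)/∂x_i = (Σα_j) − x_i = 0, so x_i^SO = Σα_j = 11.9 for every i; X^SO = 59.5.

59.5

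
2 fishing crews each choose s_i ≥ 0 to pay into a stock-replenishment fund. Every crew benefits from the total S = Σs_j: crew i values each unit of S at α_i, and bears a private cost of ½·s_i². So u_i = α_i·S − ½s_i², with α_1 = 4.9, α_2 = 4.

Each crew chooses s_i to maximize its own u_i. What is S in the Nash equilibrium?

Crew i's FOC: ∂u_i/∂s_i = α_i − s_i = 0, so s_i* = α_i.
NE contributions = (4.9, 4); S = 8.9.

8.9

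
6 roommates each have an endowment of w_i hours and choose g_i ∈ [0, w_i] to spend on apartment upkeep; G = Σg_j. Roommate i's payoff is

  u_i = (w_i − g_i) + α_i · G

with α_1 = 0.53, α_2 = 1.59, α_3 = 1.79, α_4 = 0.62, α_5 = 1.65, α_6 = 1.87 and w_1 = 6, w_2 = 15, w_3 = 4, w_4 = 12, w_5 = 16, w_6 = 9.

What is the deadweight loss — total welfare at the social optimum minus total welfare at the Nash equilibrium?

126.9

∂u_i/∂g_i = α_i − 1, so roommate i contributes w_i if α_i > 1, else 0.
α_i > 1 for i ∈ {2, 3, 5, 6}; NE contributions (0, 15, 4, 0, 16, 9), G = 44.
W^NE = Σw_i − G^NE + (Σα_i)·G^NE = 62 + 7.05·44 = 372.2.
Planner: ∂(Σu_j)/∂g_i = Σα_j − 1 = 7.05 > 0, so everyone contributes w_i; G^SO = 62, W^SO = 62 + 7.05·62 = 499.1.
Deadweight loss = 126.9.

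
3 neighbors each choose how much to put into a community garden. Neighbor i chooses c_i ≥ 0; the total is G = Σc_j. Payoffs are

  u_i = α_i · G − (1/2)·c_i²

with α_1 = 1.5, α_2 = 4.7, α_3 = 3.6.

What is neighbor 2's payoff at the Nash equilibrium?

Neighbor i's FOC: ∂u_i/∂c_i = α_i − c_i = 0, so c_i* = α_i.
NE contributions = (1.5, 4.7, 3.6); G = 9.8.
u_2 = α_2·G − ½·(c_2)² = 4.7·9.8 − ½·4.7² = 35.015.

35.015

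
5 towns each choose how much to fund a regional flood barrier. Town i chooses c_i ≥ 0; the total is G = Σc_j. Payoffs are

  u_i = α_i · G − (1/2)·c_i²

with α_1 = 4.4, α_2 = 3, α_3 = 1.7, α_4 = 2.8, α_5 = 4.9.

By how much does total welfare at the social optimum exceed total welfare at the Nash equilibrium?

Town i's FOC: ∂u_i/∂c_i = α_i − c_i = 0, so c_i* = α_i.
NE contributions = (4.4, 3, 1.7, 2.8, 4.9); G = 16.8.
W^NE = (Σα)·G − ½Σα_i² = 16.8² − ½·63.1 = 250.69.
Planner sets c_i = Σα_j = 16.8 for every i, so G^SO = 5·16.8 = 84.
W^SO = (Σα)·G^SO − ½·5·(Σα)² = (5/2)·16.8² = 705.6.
Deadweight loss = W^SO − W^NE = 454.91.

454.91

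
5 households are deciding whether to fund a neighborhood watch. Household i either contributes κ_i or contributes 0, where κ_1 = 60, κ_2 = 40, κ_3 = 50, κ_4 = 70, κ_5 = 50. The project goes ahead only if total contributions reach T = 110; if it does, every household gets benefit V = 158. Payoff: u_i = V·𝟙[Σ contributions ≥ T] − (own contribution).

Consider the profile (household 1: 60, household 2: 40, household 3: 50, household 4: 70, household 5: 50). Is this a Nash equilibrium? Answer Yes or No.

Total = 270 ≥ 110: provided.
Household 1 (pledges 60, payoff 98): dropping to 0 → total 210, payoff 158. Profitable deviation.

No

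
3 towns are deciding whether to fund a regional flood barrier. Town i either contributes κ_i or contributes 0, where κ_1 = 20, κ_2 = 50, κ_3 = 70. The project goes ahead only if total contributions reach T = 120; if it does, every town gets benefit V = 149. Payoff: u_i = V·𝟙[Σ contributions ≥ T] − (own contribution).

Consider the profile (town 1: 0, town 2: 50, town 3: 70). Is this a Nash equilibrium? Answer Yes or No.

Total = 120 ≥ 120: provided.
Town 1 (pledges 0, payoff 149): pledging 20 → total 140, payoff 129. No gain.
Town 2 (pledges 50, payoff 99): dropping to 0 → total 70, payoff 0. No gain.
Town 3 (pledges 70, payoff 79): dropping to 0 → total 50, payoff 0. No gain.

Yes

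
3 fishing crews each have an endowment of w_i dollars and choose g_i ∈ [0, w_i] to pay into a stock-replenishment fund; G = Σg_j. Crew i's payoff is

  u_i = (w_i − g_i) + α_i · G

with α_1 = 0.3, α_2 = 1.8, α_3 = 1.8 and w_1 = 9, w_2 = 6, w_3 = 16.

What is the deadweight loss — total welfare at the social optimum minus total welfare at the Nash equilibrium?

∂u_i/∂g_i = α_i − 1, so crew i contributes w_i if α_i > 1, else 0.
α_i > 1 for i ∈ {2, 3}; NE contributions (0, 6, 16), G = 22.
W^NE = Σw_i − G^NE + (Σα_i)·G^NE = 31 + 2.9·22 = 94.8.
Planner: ∂(Σu_j)/∂g_i = Σα_j − 1 = 2.9 > 0, so everyone contributes w_i; G^SO = 31, W^SO = 31 + 2.9·31 = 120.9.
Deadweight loss = 26.1.

26.1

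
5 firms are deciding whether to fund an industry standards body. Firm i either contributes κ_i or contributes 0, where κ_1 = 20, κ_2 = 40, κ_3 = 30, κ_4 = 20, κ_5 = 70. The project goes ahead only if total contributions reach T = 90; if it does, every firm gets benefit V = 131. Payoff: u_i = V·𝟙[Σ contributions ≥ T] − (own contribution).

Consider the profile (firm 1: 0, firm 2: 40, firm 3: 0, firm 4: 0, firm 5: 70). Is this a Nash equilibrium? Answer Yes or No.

Yes

Total = 110 ≥ 90: provided.
Firm 1 (pledges 0, payoff 131): pledging 20 → total 130, payoff 111. No gain.
Firm 2 (pledges 40, payoff 91): dropping to 0 → total 70, payoff 0. No gain.
Firm 3 (pledges 0, payoff 131): pledging 30 → total 140, payoff 101. No gain.
Firm 4 (pledges 0, payoff 131): pledging 20 → total 130, payoff 111. No gain.
Firm 5 (pledges 70, payoff 61): dropping to 0 → total 40, payoff 0. No gain.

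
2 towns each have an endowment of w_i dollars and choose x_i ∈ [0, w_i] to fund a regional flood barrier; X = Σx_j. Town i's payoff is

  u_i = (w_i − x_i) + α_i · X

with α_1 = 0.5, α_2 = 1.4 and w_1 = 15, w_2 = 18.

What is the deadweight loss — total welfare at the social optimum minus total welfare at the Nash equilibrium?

13.5

∂u_i/∂x_i = α_i − 1, so town i contributes w_i if α_i > 1, else 0.
α_i > 1 for i ∈ {2}; NE contributions (0, 18), X = 18.
W^NE = Σw_i − X^NE + (Σα_i)·X^NE = 33 + 0.9·18 = 49.2.
Planner: ∂(Σu_j)/∂x_i = Σα_j − 1 = 0.9 > 0, so everyone contributes w_i; X^SO = 33, W^SO = 33 + 0.9·33 = 62.7.
Deadweight loss = 13.5.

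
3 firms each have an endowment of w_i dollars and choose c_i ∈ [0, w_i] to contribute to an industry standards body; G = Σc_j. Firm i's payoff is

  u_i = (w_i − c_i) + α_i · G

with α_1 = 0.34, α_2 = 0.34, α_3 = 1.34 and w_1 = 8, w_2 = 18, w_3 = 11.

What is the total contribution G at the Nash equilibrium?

∂u_i/∂c_i = α_i − 1, so firm i contributes w_i if α_i > 1, else 0.
α_i > 1 for i ∈ {3}; NE contributions (0, 0, 11), G = 11.

11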